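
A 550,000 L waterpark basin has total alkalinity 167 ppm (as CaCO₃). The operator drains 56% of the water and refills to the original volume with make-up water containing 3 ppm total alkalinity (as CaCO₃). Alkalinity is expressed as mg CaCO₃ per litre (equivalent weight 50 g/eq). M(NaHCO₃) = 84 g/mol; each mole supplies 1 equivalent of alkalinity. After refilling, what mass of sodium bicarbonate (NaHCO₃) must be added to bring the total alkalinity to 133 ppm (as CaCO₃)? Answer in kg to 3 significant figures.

After draining 56% and refilling: 167 × 0.44 + 3 × 0.56 = 75.16 ppm.
Deficit to target: 133 − 75.16 = 57.84 mg/L.
As CaCO₃: 57.84 mg/L × 550,000 L = 31,810 g; ÷ 50 g/eq ÷ 1 = 636.2 mol NaHCO₃.
Mass: 636.2 × 84 = 53,440 g.

53.4 kg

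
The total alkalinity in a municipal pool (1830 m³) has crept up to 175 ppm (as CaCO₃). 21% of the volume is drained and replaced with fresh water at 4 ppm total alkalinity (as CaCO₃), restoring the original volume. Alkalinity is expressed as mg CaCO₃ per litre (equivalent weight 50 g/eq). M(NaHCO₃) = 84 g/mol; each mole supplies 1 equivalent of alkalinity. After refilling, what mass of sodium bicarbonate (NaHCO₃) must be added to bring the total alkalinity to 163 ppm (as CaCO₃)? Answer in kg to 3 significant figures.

Volume: 1830 m³ = 1,830,000 L.
After draining 21% and refilling: 175 × 0.79 + 4 × 0.21 = 139.09 ppm.
Deficit to target: 163 − 139.09 = 23.91 mg/L.
As CaCO₃: 23.91 mg/L × 1,830,000 L = 43,760 g; ÷ 50 g/eq ÷ 1 = 875.1 mol NaHCO₃.
Mass: 875.1 × 84 = 73,510 g.

73.5 kg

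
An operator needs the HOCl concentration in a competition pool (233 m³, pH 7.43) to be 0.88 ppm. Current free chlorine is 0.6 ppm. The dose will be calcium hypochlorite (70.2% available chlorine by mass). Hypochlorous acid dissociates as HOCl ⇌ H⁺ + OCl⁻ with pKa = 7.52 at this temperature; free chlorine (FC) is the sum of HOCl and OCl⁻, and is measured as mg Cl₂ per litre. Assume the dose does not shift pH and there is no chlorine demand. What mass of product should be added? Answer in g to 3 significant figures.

330 g

Volume: 233 m³ = 233,000 L.
[OCl⁻]/[HOCl] = 10^(pH − pKa) = 10^(7.43 − 7.52) = 0.8128; fraction as HOCl = 1/(1 + 0.8128) = 0.5516.
Free chlorine required for 0.88 ppm HOCl: 0.88 / 0.5516 = 1.595 ppm.
FC to add: 1.595 − 0.6 = 0.9953 mg/L as Cl₂.
Cl₂ equivalent: 0.9953 mg/L × 233,000 L = 231.9 g.
Product at 70.2% available Cl: 231.9 / 0.702 = 330.3 g.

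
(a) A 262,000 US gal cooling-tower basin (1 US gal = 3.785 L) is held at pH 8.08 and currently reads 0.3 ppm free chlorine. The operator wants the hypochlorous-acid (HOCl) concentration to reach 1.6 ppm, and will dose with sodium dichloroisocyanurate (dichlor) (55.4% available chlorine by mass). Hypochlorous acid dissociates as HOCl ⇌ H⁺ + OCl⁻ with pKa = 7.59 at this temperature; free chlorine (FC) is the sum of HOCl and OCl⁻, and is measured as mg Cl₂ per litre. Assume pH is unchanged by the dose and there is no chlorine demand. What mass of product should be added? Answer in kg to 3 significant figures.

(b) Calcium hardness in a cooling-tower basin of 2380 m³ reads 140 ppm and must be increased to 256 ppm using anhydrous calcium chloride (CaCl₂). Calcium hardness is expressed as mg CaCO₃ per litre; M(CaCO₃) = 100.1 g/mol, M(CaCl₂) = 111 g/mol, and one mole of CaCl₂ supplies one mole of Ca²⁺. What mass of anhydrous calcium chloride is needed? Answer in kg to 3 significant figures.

(a) Volume: 262,000 US gal × 3.785 L/gal = 991,670 L.
(a) [OCl⁻]/[HOCl] = 10^(pH − pKa) = 10^(8.08 − 7.59) = 3.09; fraction as HOCl = 1/(1 + 3.09) = 0.2445.
(a) Free chlorine required for 1.6 ppm HOCl: 1.6 / 0.2445 = 6.544 ppm.
(a) FC to add: 6.544 − 0.3 = 6.244 mg/L as Cl₂.
(a) Cl₂ equivalent: 6.244 mg/L × 991,670 L = 6192 g.
(a) Product at 55.4% available Cl: 6192 / 0.554 = 11,180 g.

(b) Volume: 2380 m³ = 2,380,000 L.
(b) Hardness to add: (256 − 140) = 116 mg/L as CaCO₃ × 2,380,000 L = 276,100 g as CaCO₃.
(b) Moles of Ca²⁺ (1 mol Ca²⁺ ≡ 1 mol CaCO₃): 276,100 / 100.1 g/mol = 2758 mol.
(b) Mass of CaCl₂: 2758 × 111 = 306,100 g.

(a) 11.2 kg; (b) 306 kg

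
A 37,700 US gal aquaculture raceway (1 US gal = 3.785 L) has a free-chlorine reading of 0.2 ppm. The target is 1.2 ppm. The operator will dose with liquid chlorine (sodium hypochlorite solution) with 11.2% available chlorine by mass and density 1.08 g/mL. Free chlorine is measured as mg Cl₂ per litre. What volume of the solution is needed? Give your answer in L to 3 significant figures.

1.18 L

Volume: 37,700 US gal × 3.785 L/gal = 142,694 L.
Chlorine deficit: 1.2 − 0.2 = 1 ppm = 1 mg/L as Cl₂.
Cl₂ equivalent needed: 1 mg/L × 142,694 L = 142,700 mg = 142.7 g.
Product at 11.2% available chlorine: 142.7 / 0.112 = 1274 g.
Volume at density 1.08 g/mL: 1274 g ÷ 1.08 g/mL = 1180 mL.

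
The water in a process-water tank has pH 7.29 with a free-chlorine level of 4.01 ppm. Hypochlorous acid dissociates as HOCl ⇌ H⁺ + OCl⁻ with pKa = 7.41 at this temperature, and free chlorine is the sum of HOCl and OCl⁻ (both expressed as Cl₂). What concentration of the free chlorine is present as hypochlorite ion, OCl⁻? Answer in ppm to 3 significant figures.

1.73 ppm

[OCl⁻]/[HOCl] = 10^(pH − pKa) = 10^(7.29 − 7.41) = 10^-0.12 = 0.7586.
Fraction as HOCl = 1 / (1 + 0.7586) = 0.5686.
OCl⁻ = (1 − 0.5686) × 4.01 ppm = 1.73 ppm.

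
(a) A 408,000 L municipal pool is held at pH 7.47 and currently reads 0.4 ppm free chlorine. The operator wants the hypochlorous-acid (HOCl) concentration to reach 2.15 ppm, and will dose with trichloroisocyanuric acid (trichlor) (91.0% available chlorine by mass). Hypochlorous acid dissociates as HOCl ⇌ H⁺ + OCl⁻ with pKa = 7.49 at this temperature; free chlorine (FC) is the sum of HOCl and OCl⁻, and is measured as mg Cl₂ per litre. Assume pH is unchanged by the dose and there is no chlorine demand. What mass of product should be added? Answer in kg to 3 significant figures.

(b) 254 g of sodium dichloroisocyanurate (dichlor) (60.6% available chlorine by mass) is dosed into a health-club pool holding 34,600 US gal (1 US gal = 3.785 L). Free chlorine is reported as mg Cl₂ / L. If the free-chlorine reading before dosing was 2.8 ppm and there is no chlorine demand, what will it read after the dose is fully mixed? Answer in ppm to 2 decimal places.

(a) 1.71 kg; (b) 3.98 ppm

(a) [OCl⁻]/[HOCl] = 10^(pH − pKa) = 10^(7.47 − 7.49) = 0.955; fraction as HOCl = 1/(1 + 0.955) = 0.5115.
(a) Free chlorine required for 2.15 ppm HOCl: 2.15 / 0.5115 = 4.203 ppm.
(a) FC to add: 4.203 − 0.4 = 3.803 mg/L as Cl₂.
(a) Cl₂ equivalent: 3.803 mg/L × 408,000 L = 1552 g.
(a) Product at 91.0% available Cl: 1552 / 0.91 = 1705 g.

(b) Volume: 34,600 US gal × 3.785 L/gal = 130,961 L.
(b) Available chlorine delivered: 254 g × 0.606 = 153.9 g as Cl₂.
(b) Concentration rise: 153.9 g / 130,961 L = 1.175 mg/L = 1.18 ppm.
(b) Final FC: 2.8 + 1.18 = 3.98 ppm.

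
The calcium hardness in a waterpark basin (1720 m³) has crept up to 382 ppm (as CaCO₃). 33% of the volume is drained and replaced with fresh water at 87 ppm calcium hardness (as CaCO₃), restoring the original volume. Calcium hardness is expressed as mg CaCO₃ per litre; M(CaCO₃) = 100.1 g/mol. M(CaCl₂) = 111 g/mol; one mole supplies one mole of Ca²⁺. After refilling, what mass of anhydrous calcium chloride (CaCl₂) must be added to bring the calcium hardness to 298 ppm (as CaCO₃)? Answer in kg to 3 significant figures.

25.5 kg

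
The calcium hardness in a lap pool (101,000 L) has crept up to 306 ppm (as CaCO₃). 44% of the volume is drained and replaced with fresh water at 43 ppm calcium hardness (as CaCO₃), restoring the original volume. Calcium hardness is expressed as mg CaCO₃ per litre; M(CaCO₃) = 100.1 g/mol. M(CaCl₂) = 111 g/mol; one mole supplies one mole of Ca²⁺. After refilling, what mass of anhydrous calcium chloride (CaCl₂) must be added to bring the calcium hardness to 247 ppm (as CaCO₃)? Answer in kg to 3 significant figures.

6.35 kg

After draining 44% and refilling: 306 × 0.56 + 43 × 0.44 = 190.28 ppm.
Deficit to target: 247 − 190.28 = 56.72 mg/L.
As CaCO₃: 56.72 mg/L × 101,000 L = 5729 g; ÷ 100.1 = 57.23 mol Ca²⁺.
Mass: 57.23 × 111 = 6353 g.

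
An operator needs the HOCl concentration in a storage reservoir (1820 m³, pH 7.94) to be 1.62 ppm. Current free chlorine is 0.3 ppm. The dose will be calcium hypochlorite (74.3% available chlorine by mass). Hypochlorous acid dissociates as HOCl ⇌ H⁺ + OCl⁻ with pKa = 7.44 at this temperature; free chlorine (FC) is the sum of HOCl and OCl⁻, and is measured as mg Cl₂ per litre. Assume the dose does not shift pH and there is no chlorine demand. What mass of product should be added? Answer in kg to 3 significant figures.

15.8 kg

Volume: 1820 m³ = 1,820,000 L.
[OCl⁻]/[HOCl] = 10^(pH − pKa) = 10^(7.94 − 7.44) = 3.162; fraction as HOCl = 1/(1 + 3.162) = 0.2403.
Free chlorine required for 1.62 ppm HOCl: 1.62 / 0.2403 = 6.743 ppm.
FC to add: 6.743 − 0.3 = 6.443 mg/L as Cl₂.
Cl₂ equivalent: 6.443 mg/L × 1,820,000 L = 11,730 g.
Product at 74.3% available Cl: 11,730 / 0.743 = 15,780 g.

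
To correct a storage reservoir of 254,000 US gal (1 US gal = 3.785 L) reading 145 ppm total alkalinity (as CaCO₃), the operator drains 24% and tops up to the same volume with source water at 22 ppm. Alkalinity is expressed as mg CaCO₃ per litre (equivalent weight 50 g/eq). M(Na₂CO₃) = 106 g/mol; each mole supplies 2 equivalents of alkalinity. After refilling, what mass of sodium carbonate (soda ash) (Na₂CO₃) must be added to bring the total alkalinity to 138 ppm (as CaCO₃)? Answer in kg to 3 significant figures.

22.9 kg

Volume: 254,000 US gal × 3.785 L/gal = 961,390 L.
After draining 24% and refilling: 145 × 0.76 + 22 × 0.24 = 115.48 ppm.
Deficit to target: 138 − 115.48 = 22.52 mg/L.
As CaCO₃: 22.52 mg/L × 961,390 L = 21,650 g; ÷ 50 g/eq ÷ 2 = 216.5 mol Na₂CO₃.
Mass: 216.5 × 106 = 22,950 g.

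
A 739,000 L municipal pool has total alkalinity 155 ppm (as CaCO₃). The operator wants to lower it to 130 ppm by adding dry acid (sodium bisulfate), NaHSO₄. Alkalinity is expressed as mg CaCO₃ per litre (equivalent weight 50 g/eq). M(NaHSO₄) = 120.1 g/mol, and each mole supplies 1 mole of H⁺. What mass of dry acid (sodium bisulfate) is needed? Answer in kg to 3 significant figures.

44.4 kg

Alkalinity to neutralize: (155 − 130) = 25 mg/L as CaCO₃ × 739,000 L = 18,480 g as CaCO₃.
Equivalents of H⁺ required: 18,480 ÷ 50 g/eq = 369.5 eq = 369.5 mol NaHSO₄.
Mass of NaHSO₄: 369.5 × 120.1 = 44,380 g.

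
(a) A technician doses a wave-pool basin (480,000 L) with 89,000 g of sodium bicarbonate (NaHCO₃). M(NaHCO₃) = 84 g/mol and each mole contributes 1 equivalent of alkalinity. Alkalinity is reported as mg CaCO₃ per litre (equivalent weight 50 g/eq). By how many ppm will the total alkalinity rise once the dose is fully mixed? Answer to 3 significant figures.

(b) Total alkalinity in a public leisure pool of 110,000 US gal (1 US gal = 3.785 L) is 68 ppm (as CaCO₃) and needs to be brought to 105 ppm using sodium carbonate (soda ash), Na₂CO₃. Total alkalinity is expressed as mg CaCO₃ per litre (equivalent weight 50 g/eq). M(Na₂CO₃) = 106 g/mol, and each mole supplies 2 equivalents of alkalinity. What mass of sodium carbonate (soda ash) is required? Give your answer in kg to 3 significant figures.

(a) Moles of NaHCO₃: 89,000 g ÷ 84 g/mol = 1060 mol → 1060 eq of alkalinity.
(a) As CaCO₃: 1060 eq × 50 g/eq = 52,980 g.
(a) Rise: 52,980 g / 480,000 L × 1000 = 110.4 mg/L.

(b) Volume: 110,000 US gal × 3.785 L/gal = 416,350 L.
(b) Alkalinity to add: (105 − 68) = 37 mg/L as CaCO₃ × 416,350 L = 15,400 g as CaCO₃.
(b) Equivalents: 15,400 g ÷ 50 g/eq = 308.1 eq.
(b) Each mole of Na₂CO₃ supplies 2 eq, so 308.1 / 2 = 154 mol.
(b) Mass: 154 mol × 106 g/mol = 16,330 g.

(a) 110 ppm; (b) 16.3 kg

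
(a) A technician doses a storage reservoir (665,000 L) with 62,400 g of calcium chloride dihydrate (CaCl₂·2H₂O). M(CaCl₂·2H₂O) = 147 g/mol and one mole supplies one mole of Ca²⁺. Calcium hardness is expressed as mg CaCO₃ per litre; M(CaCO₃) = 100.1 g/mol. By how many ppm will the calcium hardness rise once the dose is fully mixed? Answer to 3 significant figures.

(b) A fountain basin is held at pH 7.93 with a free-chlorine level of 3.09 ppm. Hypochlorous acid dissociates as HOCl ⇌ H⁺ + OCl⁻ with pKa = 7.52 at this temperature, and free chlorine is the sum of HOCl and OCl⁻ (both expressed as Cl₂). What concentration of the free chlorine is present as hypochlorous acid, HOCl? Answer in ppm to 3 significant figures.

(a) 63.9 ppm; (b) 0.865 ppm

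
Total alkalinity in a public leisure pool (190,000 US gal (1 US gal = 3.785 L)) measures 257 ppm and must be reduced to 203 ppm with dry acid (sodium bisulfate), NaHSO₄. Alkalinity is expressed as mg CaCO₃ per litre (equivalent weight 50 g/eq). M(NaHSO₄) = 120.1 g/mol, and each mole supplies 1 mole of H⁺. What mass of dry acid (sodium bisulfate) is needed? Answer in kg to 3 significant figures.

Volume: 190,000 US gal × 3.785 L/gal = 719,150 L.
Alkalinity to neutralize: (257 − 203) = 54 mg/L as CaCO₃ × 719,150 L = 38,830 g as CaCO₃.
Equivalents of H⁺ required: 38,830 ÷ 50 g/eq = 776.7 eq = 776.7 mol NaHSO₄.
Mass of NaHSO₄: 776.7 × 120.1 = 93,280 g.

93.3 kg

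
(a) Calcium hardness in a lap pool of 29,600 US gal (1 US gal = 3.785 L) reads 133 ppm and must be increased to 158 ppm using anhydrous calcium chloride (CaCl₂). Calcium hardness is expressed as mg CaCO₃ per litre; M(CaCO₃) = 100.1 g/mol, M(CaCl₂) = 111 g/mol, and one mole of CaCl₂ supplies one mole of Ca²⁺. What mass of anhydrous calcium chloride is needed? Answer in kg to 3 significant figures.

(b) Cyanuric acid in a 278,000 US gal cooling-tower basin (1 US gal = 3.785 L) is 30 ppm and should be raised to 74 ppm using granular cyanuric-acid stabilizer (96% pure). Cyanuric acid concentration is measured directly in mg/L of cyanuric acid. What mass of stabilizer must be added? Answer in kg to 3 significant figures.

(a) 3.11 kg; (b) 48.2 kg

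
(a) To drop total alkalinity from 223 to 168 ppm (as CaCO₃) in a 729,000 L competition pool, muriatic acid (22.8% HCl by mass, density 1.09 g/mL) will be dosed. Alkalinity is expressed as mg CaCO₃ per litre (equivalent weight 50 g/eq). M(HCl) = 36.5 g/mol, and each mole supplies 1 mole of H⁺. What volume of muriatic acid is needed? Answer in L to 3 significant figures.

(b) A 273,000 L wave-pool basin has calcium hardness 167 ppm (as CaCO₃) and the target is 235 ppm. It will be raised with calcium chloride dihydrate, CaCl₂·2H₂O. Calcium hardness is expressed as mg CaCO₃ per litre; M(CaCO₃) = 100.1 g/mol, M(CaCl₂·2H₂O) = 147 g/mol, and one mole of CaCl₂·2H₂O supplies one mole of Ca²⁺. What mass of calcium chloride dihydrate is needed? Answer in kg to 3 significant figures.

(a) Alkalinity to neutralize: (223 − 168) = 55 mg/L as CaCO₃ × 729,000 L = 40,100 g as CaCO₃.
(a) Equivalents of H⁺ required: 40,100 ÷ 50 g/eq = 801.9 eq = 801.9 mol HCl.
(a) Mass of HCl: 801.9 × 36.5 = 29,270 g.
(a) Mass of 22.8% solution: 29,270 / 0.228 = 128,400 g.
(a) Volume: 128,400 g ÷ 1.09 g/mL = 117,800 mL.

(b) Hardness to add: (235 − 167) = 68 mg/L as CaCO₃ × 273,000 L = 18,560 g as CaCO₃.
(b) Moles of Ca²⁺ (1 mol Ca²⁺ ≡ 1 mol CaCO₃): 18,560 / 100.1 g/mol = 185.5 mol.
(b) Mass of CaCl₂·2H₂O: 185.5 × 147 = 27,260 g.

(a) 118 L; (b) 27.3 kg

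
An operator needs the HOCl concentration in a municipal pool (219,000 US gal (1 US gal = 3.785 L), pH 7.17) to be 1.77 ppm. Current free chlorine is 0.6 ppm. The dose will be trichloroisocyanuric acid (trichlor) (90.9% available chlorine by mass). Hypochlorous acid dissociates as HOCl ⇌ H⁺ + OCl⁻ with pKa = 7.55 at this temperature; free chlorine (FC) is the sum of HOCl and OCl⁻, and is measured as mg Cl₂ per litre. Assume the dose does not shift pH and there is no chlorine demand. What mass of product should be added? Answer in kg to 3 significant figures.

1.74 kg

Volume: 219,000 US gal × 3.785 L/gal = 828,915 L.
[OCl⁻]/[HOCl] = 10^(pH − pKa) = 10^(7.17 − 7.55) = 0.4169; fraction as HOCl = 1/(1 + 0.4169) = 0.7058.
Free chlorine required for 1.77 ppm HOCl: 1.77 / 0.7058 = 2.508 ppm.
FC to add: 2.508 − 0.6 = 1.908 mg/L as Cl₂.
Cl₂ equivalent: 1.908 mg/L × 828,915 L = 1581 g.
Product at 90.9% available Cl: 1581 / 0.909 = 1740 g.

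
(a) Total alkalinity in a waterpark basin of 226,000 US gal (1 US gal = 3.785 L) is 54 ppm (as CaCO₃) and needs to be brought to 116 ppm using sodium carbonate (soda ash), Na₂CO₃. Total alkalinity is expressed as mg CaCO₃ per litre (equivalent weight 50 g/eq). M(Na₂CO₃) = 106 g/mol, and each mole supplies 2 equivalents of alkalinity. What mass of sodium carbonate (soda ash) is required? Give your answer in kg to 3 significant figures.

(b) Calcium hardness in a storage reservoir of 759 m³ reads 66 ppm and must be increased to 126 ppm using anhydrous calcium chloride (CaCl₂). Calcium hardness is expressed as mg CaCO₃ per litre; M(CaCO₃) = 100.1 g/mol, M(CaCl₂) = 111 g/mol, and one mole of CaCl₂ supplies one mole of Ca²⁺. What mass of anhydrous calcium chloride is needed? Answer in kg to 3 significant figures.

(a) 56.2 kg; (b) 50.5 kg

(a) Volume: 226,000 US gal × 3.785 L/gal = 855,410 L.
(a) Alkalinity to add: (116 − 54) = 62 mg/L as CaCO₃ × 855,410 L = 53,040 g as CaCO₃.
(a) Equivalents: 53,040 g ÷ 50 g/eq = 1061 eq.
(a) Each mole of Na₂CO₃ supplies 2 eq, so 1061 / 2 = 530.4 mol.
(a) Mass: 530.4 mol × 106 g/mol = 56,220 g.

(b) Volume: 759 m³ = 759,000 L.
(b) Hardness to add: (126 − 66) = 60 mg/L as CaCO₃ × 759,000 L = 45,540 g as CaCO₃.
(b) Moles of Ca²⁺ (1 mol Ca²⁺ ≡ 1 mol CaCO₃): 45,540 / 100.1 g/mol = 454.9 mol.
(b) Mass of CaCl₂: 454.9 × 111 = 50,500 g.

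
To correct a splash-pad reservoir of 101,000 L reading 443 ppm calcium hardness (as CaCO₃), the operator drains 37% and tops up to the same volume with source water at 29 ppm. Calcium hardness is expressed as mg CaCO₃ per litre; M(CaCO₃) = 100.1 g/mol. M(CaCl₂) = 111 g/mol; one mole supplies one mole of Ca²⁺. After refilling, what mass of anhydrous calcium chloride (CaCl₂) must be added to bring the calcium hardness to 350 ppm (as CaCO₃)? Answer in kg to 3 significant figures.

6.74 kg

After draining 37% and refilling: 443 × 0.63 + 29 × 0.37 = 289.82 ppm.
Deficit to target: 350 − 289.82 = 60.18 mg/L.
As CaCO₃: 60.18 mg/L × 101,000 L = 6078 g; ÷ 100.1 = 60.72 mol Ca²⁺.
Mass: 60.72 × 111 = 6740 g.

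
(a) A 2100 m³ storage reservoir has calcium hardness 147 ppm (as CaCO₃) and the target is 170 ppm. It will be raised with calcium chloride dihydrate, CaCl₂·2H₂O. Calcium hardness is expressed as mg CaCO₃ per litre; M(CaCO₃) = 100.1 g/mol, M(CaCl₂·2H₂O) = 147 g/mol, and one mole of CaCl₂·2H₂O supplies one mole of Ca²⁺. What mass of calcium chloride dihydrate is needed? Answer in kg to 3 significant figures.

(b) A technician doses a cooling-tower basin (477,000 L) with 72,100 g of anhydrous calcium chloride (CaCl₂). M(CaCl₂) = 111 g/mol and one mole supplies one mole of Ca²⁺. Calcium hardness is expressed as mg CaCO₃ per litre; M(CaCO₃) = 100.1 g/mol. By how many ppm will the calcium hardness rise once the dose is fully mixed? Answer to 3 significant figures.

(a) 70.9 kg; (b) 136 ppm

(a) Volume: 2100 m³ = 2,100,000 L.
(a) Hardness to add: (170 − 147) = 23 mg/L as CaCO₃ × 2,100,000 L = 48,300 g as CaCO₃.
(a) Moles of Ca²⁺ (1 mol Ca²⁺ ≡ 1 mol CaCO₃): 48,300 / 100.1 g/mol = 482.5 mol.
(a) Mass of CaCl₂·2H₂O: 482.5 × 147 = 70,930 g.

(b) Moles of Ca²⁺: 72,100 g ÷ 111 g/mol = 649.5 mol.
(b) As CaCO₃: 649.5 mol × 100.1 g/mol = 65,020 g.
(b) Rise: 65,020 g / 477,000 L × 1000 = 136.3 mg/L.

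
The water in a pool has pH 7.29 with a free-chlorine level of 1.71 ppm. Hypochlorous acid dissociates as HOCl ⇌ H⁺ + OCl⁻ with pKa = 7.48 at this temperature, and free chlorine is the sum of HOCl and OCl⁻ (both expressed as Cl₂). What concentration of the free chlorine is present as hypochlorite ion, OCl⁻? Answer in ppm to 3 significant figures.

0.671 ppm

[OCl⁻]/[HOCl] = 10^(pH − pKa) = 10^(7.29 − 7.48) = 10^-0.19 = 0.6457.
Fraction as HOCl = 1 / (1 + 0.6457) = 0.6077.
OCl⁻ = (1 − 0.6077) × 1.71 ppm = 0.6709 ppm.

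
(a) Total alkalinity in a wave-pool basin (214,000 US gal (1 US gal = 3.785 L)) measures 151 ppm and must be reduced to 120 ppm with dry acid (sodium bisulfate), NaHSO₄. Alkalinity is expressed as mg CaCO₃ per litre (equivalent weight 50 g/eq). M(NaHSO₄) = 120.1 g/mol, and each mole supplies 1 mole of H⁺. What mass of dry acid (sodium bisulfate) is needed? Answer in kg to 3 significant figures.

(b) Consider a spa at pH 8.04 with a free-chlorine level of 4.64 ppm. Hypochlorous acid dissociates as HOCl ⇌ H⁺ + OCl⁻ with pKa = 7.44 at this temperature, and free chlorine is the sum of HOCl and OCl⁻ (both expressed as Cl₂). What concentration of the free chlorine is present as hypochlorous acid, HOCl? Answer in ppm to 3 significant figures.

(a) 60.3 kg; (b) 0.932 ppm

(a) Volume: 214,000 US gal × 3.785 L/gal = 809,990 L.
(a) Alkalinity to neutralize: (151 − 120) = 31 mg/L as CaCO₃ × 809,990 L = 25,110 g as CaCO₃.
(a) Equivalents of H⁺ required: 25,110 ÷ 50 g/eq = 502.2 eq = 502.2 mol NaHSO₄.
(a) Mass of NaHSO₄: 502.2 × 120.1 = 60,310 g.

(b) [OCl⁻]/[HOCl] = 10^(pH − pKa) = 10^(8.04 − 7.44) = 10^0.60 = 3.981.
(b) Fraction as HOCl = 1 / (1 + 3.981) = 0.2008.
(b) HOCl = 0.2008 × 4.64 ppm = 0.9315 ppm.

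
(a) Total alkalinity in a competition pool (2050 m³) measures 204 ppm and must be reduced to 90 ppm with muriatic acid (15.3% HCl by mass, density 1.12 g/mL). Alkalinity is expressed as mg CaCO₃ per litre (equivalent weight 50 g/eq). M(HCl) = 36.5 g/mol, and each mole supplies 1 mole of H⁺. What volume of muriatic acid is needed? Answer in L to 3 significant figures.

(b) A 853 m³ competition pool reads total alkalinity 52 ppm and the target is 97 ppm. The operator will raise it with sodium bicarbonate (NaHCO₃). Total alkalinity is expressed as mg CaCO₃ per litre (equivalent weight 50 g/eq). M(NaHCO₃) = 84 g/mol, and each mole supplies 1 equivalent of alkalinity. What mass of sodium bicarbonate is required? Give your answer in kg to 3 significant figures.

(a) Volume: 2050 m³ = 2,050,000 L.
(a) Alkalinity to neutralize: (204 − 90) = 114 mg/L as CaCO₃ × 2,050,000 L = 233,700 g as CaCO₃.
(a) Equivalents of H⁺ required: 233,700 ÷ 50 g/eq = 4674 eq = 4674 mol HCl.
(a) Mass of HCl: 4674 × 36.5 = 170,600 g.
(a) Mass of 15.3% solution: 170,600 / 0.153 = 1,115,000 g.
(a) Volume: 1,115,000 g ÷ 1.12 g/mL = 995,600 mL.

(b) Volume: 853 m³ = 853,000 L.
(b) Alkalinity to add: (97 − 52) = 45 mg/L as CaCO₃ × 853,000 L = 38,380 g as CaCO₃.
(b) Equivalents: 38,380 g ÷ 50 g/eq = 767.7 eq.
(b) NaHCO₃ supplies 1 eq per mole → 767.7 mol.
(b) Mass: 767.7 mol × 84 g/mol = 64,490 g.

(a) 996 L; (b) 64.5 kg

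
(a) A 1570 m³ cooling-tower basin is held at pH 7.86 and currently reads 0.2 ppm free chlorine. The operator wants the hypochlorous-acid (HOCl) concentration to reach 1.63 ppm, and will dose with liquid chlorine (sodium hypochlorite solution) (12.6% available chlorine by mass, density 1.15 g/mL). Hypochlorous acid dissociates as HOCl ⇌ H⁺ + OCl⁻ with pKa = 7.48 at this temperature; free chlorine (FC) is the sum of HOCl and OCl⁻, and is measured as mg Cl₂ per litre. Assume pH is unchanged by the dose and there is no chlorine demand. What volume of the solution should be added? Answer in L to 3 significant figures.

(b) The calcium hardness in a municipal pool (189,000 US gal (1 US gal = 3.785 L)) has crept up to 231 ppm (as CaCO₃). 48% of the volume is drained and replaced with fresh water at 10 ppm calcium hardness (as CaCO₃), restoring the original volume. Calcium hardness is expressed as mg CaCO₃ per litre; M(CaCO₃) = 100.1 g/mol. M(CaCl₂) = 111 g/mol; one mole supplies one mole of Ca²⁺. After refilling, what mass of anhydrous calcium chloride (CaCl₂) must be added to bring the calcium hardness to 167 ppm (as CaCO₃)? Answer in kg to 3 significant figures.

(a) Volume: 1570 m³ = 1,570,000 L.
(a) [OCl⁻]/[HOCl] = 10^(pH − pKa) = 10^(7.86 − 7.48) = 2.399; fraction as HOCl = 1/(1 + 2.399) = 0.2942.
(a) Free chlorine required for 1.63 ppm HOCl: 1.63 / 0.2942 = 5.54 ppm.
(a) FC to add: 5.54 − 0.2 = 5.34 mg/L as Cl₂.
(a) Cl₂ equivalent: 5.34 mg/L × 1,570,000 L = 8384 g.
(a) Product at 12.6% available Cl: 8384 / 0.126 = 66,540 g.
(a) Volume: 66,540 g ÷ 1.15 g/mL = 57,860 mL.

(b) Volume: 189,000 US gal × 3.785 L/gal = 715,365 L.
(b) After draining 48% and refilling: 231 × 0.52 + 10 × 0.48 = 124.92 ppm.
(b) Deficit to target: 167 − 124.92 = 42.08 mg/L.
(b) As CaCO₃: 42.08 mg/L × 715,365 L = 30,100 g; ÷ 100.1 = 300.7 mol Ca²⁺.
(b) Mass: 300.7 × 111 = 33,380 g.

(a) 57.9 L; (b) 33.4 kg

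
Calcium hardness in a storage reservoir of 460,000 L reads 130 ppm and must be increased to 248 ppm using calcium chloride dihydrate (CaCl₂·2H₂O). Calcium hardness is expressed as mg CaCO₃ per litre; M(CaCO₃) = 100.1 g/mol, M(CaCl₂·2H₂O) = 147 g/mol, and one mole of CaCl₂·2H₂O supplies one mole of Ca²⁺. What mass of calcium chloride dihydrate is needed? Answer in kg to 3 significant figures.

Hardness to add: (248 − 130) = 118 mg/L as CaCO₃ × 460,000 L = 54,280 g as CaCO₃.
Moles of Ca²⁺ (1 mol Ca²⁺ ≡ 1 mol CaCO₃): 54,280 / 100.1 g/mol = 542.3 mol.
Mass of CaCl₂·2H₂O: 542.3 × 147 = 79,710 g.

79.7 kg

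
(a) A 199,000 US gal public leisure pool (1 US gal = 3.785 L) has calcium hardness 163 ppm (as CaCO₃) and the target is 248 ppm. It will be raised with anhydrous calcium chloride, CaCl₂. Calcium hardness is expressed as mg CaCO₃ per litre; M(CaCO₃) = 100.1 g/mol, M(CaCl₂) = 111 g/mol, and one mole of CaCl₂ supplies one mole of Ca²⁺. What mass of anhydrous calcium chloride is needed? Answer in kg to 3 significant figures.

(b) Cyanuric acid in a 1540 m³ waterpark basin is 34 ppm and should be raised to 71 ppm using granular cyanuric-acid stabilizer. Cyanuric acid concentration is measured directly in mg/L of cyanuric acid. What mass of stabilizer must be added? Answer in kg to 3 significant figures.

(a) Volume: 199,000 US gal × 3.785 L/gal = 753,215 L.
(a) Hardness to add: (248 − 163) = 85 mg/L as CaCO₃ × 753,215 L = 64,020 g as CaCO₃.
(a) Moles of Ca²⁺ (1 mol Ca²⁺ ≡ 1 mol CaCO₃): 64,020 / 100.1 g/mol = 639.6 mol.
(a) Mass of CaCl₂: 639.6 × 111 = 70,990 g.

(b) Volume: 1540 m³ = 1,540,000 L.
(b) CYA to add: (71 − 34) = 37 mg/L × 1,540,000 L = 56,980 g cyanuric acid.

(a) 71.0 kg; (b) 57.0 kg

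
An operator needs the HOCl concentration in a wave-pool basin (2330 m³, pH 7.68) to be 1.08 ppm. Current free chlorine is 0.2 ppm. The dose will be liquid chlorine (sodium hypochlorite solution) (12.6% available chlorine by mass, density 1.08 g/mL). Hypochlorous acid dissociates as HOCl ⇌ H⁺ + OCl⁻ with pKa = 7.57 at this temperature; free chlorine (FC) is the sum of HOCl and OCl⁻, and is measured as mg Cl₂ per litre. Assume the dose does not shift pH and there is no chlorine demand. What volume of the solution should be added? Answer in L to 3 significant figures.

38.9 L

Volume: 2330 m³ = 2,330,000 L.
[OCl⁻]/[HOCl] = 10^(pH − pKa) = 10^(7.68 − 7.57) = 1.288; fraction as HOCl = 1/(1 + 1.288) = 0.437.
Free chlorine required for 1.08 ppm HOCl: 1.08 / 0.437 = 2.471 ppm.
FC to add: 2.471 − 0.2 = 2.271 mg/L as Cl₂.
Cl₂ equivalent: 2.271 mg/L × 2,330,000 L = 5292 g.
Product at 12.6% available Cl: 5292 / 0.126 = 42,000 g.
Volume: 42,000 g ÷ 1.08 g/mL = 38,890 mL.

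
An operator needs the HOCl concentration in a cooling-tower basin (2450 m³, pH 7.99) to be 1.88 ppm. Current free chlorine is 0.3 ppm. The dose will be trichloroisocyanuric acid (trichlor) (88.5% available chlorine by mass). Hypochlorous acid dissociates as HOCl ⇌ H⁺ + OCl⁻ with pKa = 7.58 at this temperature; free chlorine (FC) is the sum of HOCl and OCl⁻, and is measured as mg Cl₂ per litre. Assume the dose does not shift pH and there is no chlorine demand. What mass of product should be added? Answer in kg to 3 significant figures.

17.8 kg

Volume: 2450 m³ = 2,450,000 L.
[OCl⁻]/[HOCl] = 10^(pH − pKa) = 10^(7.99 − 7.58) = 2.57; fraction as HOCl = 1/(1 + 2.57) = 0.2801.
Free chlorine required for 1.88 ppm HOCl: 1.88 / 0.2801 = 6.712 ppm.
FC to add: 6.712 − 0.3 = 6.412 mg/L as Cl₂.
Cl₂ equivalent: 6.412 mg/L × 2,450,000 L = 15,710 g.
Product at 88.5% available Cl: 15,710 / 0.885 = 17,750 g.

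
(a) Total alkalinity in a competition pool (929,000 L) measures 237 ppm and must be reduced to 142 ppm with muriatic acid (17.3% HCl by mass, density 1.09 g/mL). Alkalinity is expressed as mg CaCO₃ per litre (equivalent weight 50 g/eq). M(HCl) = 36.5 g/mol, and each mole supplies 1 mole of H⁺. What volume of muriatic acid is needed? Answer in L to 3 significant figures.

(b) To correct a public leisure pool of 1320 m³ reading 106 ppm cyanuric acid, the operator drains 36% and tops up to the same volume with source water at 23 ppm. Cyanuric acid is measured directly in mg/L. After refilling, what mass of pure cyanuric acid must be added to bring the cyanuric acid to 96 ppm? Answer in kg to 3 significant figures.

(a) 342 L; (b) 26.2 kg

(a) Alkalinity to neutralize: (237 − 142) = 95 mg/L as CaCO₃ × 929,000 L = 88,260 g as CaCO₃.
(a) Equivalents of H⁺ required: 88,260 ÷ 50 g/eq = 1765 eq = 1765 mol HCl.
(a) Mass of HCl: 1765 × 36.5 = 64,430 g.
(a) Mass of 17.3% solution: 64,430 / 0.173 = 372,400 g.
(a) Volume: 372,400 g ÷ 1.09 g/mL = 341,700 mL.

(b) Volume: 1320 m³ = 1,320,000 L.
(b) After draining 36% and refilling: 106 × 0.64 + 23 × 0.36 = 76.12 ppm.
(b) Deficit to target: 96 − 76.12 = 19.88 mg/L.
(b) Mass: 19.88 mg/L × 1,320,000 L = 26,240 g cyanuric acid.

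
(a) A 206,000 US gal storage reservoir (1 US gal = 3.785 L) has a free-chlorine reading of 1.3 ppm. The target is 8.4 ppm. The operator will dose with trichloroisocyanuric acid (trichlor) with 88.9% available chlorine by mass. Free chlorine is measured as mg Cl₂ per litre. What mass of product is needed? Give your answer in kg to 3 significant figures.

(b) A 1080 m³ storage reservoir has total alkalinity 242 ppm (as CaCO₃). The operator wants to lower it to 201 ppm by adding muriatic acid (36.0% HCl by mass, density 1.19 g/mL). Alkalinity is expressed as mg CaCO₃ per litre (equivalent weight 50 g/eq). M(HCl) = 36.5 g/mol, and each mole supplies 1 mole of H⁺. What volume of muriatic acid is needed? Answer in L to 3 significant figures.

(a) Volume: 206,000 US gal × 3.785 L/gal = 779,710 L.
(a) Chlorine deficit: 8.4 − 1.3 = 7.1 ppm = 7.1 mg/L as Cl₂.
(a) Cl₂ equivalent needed: 7.1 mg/L × 779,710 L = 5,536,000 mg = 5536 g.
(a) Product at 88.9% available chlorine: 5536 / 0.889 = 6227 g.

(b) Volume: 1080 m³ = 1,080,000 L.
(b) Alkalinity to neutralize: (242 − 201) = 41 mg/L as CaCO₃ × 1,080,000 L = 44,280 g as CaCO₃.
(b) Equivalents of H⁺ required: 44,280 ÷ 50 g/eq = 885.6 eq = 885.6 mol HCl.
(b) Mass of HCl: 885.6 × 36.5 = 32,320 g.
(b) Mass of 36.0% solution: 32,320 / 0.36 = 89,790 g.
(b) Volume: 89,790 g ÷ 1.19 g/mL = 75,450 mL.

(a) 6.23 kg; (b) 75.5 L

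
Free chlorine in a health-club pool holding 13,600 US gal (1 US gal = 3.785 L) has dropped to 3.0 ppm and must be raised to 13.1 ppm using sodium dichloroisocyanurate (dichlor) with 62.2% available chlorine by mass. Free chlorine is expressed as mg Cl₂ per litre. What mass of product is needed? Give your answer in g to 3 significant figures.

Volume: 13,600 US gal × 3.785 L/gal = 51,476 L.
Chlorine deficit: 13.1 − 3.0 = 10.1 ppm = 10.1 mg/L as Cl₂.
Cl₂ equivalent needed: 10.1 mg/L × 51,476 L = 519,900 mg = 519.9 g.
Product at 62.2% available chlorine: 519.9 / 0.622 = 835.9 g.

836 g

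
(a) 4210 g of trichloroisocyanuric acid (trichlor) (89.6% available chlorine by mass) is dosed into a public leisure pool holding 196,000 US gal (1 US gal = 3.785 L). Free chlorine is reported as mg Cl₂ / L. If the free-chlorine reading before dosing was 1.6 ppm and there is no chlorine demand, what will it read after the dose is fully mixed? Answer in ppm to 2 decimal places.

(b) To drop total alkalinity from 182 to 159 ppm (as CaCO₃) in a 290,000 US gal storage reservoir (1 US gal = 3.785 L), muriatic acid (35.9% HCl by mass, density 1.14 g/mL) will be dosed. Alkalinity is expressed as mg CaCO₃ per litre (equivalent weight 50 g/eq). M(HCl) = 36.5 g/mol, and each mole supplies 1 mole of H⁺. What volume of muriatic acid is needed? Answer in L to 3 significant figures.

(a) 6.68 ppm; (b) 45.0 L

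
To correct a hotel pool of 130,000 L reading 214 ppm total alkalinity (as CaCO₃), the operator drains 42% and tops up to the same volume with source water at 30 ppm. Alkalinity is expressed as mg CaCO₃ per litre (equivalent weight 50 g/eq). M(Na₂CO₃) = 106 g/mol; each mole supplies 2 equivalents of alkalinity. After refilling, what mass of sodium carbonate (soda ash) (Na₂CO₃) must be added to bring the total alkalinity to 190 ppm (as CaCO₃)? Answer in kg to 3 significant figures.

7.34 kg

After draining 42% and refilling: 214 × 0.58 + 30 × 0.42 = 136.72 ppm.
Deficit to target: 190 − 136.72 = 53.28 mg/L.
As CaCO₃: 53.28 mg/L × 130,000 L = 6926 g; ÷ 50 g/eq ÷ 2 = 69.26 mol Na₂CO₃.
Mass: 69.26 × 106 = 7342 g.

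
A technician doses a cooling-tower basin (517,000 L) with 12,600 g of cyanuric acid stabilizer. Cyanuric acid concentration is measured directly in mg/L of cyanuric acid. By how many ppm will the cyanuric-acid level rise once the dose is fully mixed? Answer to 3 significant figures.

24.4 ppm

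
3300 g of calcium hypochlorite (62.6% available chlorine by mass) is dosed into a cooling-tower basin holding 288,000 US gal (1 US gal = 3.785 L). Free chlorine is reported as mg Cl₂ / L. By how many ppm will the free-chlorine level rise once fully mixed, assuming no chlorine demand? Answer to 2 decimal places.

Volume: 288,000 US gal × 3.785 L/gal = 1,090,080 L.
Available chlorine delivered: 3300 g × 0.626 = 2066 g as Cl₂.
Concentration rise: 2066 g / 1,090,080 L = 1.895 mg/L = 1.90 ppm.

1.90 ppm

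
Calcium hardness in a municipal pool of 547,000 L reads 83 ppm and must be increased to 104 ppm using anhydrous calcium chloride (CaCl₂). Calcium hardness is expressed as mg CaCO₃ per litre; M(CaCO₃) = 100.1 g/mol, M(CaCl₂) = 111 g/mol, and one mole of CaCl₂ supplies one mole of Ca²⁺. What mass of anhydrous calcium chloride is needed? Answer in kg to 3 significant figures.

12.7 kg

Hardness to add: (104 − 83) = 21 mg/L as CaCO₃ × 547,000 L = 11,490 g as CaCO₃.
Moles of Ca²⁺ (1 mol Ca²⁺ ≡ 1 mol CaCO₃): 11,490 / 100.1 g/mol = 114.8 mol.
Mass of CaCl₂: 114.8 × 111 = 12,740 g.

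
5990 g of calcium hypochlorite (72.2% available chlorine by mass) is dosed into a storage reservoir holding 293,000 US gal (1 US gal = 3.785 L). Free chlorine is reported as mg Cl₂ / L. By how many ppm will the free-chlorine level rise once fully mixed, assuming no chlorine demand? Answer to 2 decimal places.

3.90 ppm

Volume: 293,000 US gal × 3.785 L/gal = 1,109,005 L.
Available chlorine delivered: 5990 g × 0.722 = 4325 g as Cl₂.
Concentration rise: 4325 g / 1,109,005 L = 3.9 mg/L = 3.90 ppm.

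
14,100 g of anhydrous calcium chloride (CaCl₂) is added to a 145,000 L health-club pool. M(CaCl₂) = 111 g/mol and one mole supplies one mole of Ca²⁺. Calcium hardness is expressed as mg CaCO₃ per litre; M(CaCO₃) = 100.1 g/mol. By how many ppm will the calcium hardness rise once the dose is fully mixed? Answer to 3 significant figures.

87.7 ppm

Moles of Ca²⁺: 14,100 g ÷ 111 g/mol = 127 mol.
As CaCO₃: 127 mol × 100.1 g/mol = 12,720 g.
Rise: 12,720 g / 145,000 L × 1000 = 87.69 mg/L.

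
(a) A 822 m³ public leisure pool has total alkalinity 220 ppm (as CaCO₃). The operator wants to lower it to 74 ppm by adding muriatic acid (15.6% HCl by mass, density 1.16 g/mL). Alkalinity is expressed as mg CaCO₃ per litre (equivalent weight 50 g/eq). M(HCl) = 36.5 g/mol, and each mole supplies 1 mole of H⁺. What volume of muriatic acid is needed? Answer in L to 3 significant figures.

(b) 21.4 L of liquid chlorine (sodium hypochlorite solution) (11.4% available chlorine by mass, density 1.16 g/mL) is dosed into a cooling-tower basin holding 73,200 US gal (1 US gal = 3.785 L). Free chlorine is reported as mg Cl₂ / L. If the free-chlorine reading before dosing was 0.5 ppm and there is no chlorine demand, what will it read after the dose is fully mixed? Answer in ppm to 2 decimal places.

(a) 484 L; (b) 10.71 ppm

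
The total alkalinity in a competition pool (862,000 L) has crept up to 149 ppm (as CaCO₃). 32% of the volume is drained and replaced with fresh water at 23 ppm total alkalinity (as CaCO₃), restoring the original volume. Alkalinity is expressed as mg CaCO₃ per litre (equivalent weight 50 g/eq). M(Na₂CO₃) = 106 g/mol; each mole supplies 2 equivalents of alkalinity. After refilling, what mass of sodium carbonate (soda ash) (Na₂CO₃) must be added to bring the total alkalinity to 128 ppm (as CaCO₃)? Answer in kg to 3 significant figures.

17.7 kg

After draining 32% and refilling: 149 × 0.68 + 23 × 0.32 = 108.68 ppm.
Deficit to target: 128 − 108.68 = 19.32 mg/L.
As CaCO₃: 19.32 mg/L × 862,000 L = 16,650 g; ÷ 50 g/eq ÷ 2 = 166.5 mol Na₂CO₃.
Mass: 166.5 × 106 = 17,650 g.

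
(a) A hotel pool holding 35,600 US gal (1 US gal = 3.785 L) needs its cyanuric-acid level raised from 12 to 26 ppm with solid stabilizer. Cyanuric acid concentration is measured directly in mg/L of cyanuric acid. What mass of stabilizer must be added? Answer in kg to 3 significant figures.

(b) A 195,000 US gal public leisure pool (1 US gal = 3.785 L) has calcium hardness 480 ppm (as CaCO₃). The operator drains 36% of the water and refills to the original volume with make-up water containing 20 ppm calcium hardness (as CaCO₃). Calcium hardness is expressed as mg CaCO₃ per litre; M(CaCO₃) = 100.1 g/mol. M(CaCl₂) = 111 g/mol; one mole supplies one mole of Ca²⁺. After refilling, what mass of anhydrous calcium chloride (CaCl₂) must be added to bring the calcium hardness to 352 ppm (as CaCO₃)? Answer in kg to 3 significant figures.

(a) 1.89 kg; (b) 30.8 kg

(a) Volume: 35,600 US gal × 3.785 L/gal = 134,746 L.
(a) CYA to add: (26 − 12) = 14 mg/L × 134,746 L = 1886 g cyanuric acid.

(b) Volume: 195,000 US gal × 3.785 L/gal = 738,075 L.
(b) After draining 36% and refilling: 480 × 0.64 + 20 × 0.36 = 314.4 ppm.
(b) Deficit to target: 352 − 314.4 = 37.6 mg/L.
(b) As CaCO₃: 37.6 mg/L × 738,075 L = 27,750 g; ÷ 100.1 = 277.2 mol Ca²⁺.
(b) Mass: 277.2 × 111 = 30,770 g.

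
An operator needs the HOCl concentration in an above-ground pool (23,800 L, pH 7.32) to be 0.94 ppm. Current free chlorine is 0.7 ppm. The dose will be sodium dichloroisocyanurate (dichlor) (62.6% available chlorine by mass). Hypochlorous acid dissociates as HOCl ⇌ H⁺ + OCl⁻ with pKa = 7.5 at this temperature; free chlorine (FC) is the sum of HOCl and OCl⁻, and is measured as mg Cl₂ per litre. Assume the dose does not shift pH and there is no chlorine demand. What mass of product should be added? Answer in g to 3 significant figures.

32.7 g

[OCl⁻]/[HOCl] = 10^(pH − pKa) = 10^(7.32 − 7.5) = 0.6607; fraction as HOCl = 1/(1 + 0.6607) = 0.6022.
Free chlorine required for 0.94 ppm HOCl: 0.94 / 0.6022 = 1.561 ppm.
FC to add: 1.561 − 0.7 = 0.8611 mg/L as Cl₂.
Cl₂ equivalent: 0.8611 mg/L × 23,800 L = 20.49 g.
Product at 62.6% available Cl: 20.49 / 0.626 = 32.74 g.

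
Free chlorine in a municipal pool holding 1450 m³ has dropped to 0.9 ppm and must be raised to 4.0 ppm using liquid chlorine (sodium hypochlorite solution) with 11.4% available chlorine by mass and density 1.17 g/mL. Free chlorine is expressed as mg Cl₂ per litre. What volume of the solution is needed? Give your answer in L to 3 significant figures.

Volume: 1450 m³ = 1,450,000 L.
Chlorine deficit: 4.0 − 0.9 = 3.1 ppm = 3.1 mg/L as Cl₂.
Cl₂ equivalent needed: 3.1 mg/L × 1,450,000 L = 4,495,000 mg = 4495 g.
Product at 11.4% available chlorine: 4495 / 0.114 = 39,430 g.
Volume at density 1.17 g/mL: 39,430 g ÷ 1.17 g/mL = 33,700 mL.

33.7 L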